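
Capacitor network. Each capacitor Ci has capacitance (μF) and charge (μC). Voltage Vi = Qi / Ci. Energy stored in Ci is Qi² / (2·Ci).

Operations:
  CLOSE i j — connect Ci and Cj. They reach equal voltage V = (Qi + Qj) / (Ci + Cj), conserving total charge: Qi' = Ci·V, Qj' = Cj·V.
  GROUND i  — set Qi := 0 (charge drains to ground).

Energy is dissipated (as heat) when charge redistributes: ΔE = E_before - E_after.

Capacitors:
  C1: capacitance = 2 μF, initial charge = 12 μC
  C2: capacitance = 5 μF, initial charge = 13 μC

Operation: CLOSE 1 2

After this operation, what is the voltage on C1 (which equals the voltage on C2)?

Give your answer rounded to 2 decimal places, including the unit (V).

Initial: C1(2μF, Q=12μC, V=6.00V), C2(5μF, Q=13μC, V=2.60V)
Op 1: CLOSE 1-2: Q_total=25.00, C_total=7.00, V=3.57; Q1=7.14, Q2=17.86; dissipated=8.257

Answer: 3.57 V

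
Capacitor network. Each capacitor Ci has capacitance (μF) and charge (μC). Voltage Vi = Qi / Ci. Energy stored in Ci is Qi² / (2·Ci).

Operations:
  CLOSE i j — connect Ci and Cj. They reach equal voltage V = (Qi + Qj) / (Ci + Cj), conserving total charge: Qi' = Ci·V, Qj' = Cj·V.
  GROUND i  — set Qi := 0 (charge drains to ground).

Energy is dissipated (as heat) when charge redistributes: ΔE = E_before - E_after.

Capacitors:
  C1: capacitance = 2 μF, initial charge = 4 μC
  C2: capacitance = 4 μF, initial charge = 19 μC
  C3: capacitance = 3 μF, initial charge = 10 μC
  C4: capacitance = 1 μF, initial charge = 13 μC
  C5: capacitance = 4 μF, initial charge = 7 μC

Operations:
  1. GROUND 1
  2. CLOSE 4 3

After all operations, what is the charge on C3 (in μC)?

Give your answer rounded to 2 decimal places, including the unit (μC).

Answer: 17.25 μC

Derivation:
Initial: C1(2μF, Q=4μC, V=2.00V), C2(4μF, Q=19μC, V=4.75V), C3(3μF, Q=10μC, V=3.33V), C4(1μF, Q=13μC, V=13.00V), C5(4μF, Q=7μC, V=1.75V)
Op 1: GROUND 1: Q1=0; energy lost=4.000
Op 2: CLOSE 4-3: Q_total=23.00, C_total=4.00, V=5.75; Q4=5.75, Q3=17.25; dissipated=35.042
Final charges: Q1=0.00, Q2=19.00, Q3=17.25, Q4=5.75, Q5=7.00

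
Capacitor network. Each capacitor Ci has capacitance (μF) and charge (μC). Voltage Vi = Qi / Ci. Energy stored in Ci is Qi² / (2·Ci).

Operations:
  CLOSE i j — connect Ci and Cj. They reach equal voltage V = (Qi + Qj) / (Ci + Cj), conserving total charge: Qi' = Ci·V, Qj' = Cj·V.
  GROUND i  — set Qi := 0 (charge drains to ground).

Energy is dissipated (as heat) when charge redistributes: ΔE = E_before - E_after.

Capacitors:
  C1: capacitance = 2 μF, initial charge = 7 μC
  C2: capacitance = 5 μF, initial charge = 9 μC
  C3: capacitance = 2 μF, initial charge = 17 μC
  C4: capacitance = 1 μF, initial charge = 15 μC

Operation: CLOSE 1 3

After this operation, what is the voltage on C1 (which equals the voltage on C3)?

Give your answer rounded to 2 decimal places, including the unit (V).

Initial: C1(2μF, Q=7μC, V=3.50V), C2(5μF, Q=9μC, V=1.80V), C3(2μF, Q=17μC, V=8.50V), C4(1μF, Q=15μC, V=15.00V)
Op 1: CLOSE 1-3: Q_total=24.00, C_total=4.00, V=6.00; Q1=12.00, Q3=12.00; dissipated=12.500

Answer: 6.00 V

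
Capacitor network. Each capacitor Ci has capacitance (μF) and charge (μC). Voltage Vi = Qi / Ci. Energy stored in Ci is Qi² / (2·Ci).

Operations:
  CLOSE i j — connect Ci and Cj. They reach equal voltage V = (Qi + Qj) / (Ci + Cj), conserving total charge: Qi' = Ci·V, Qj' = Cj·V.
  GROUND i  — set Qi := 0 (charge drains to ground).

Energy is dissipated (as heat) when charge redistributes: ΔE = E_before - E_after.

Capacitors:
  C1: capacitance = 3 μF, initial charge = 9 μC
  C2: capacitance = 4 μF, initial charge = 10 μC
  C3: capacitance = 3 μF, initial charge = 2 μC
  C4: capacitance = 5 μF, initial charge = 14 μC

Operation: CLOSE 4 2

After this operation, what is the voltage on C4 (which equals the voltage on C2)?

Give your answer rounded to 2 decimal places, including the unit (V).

Answer: 2.67 V

Derivation:
Initial: C1(3μF, Q=9μC, V=3.00V), C2(4μF, Q=10μC, V=2.50V), C3(3μF, Q=2μC, V=0.67V), C4(5μF, Q=14μC, V=2.80V)
Op 1: CLOSE 4-2: Q_total=24.00, C_total=9.00, V=2.67; Q4=13.33, Q2=10.67; dissipated=0.100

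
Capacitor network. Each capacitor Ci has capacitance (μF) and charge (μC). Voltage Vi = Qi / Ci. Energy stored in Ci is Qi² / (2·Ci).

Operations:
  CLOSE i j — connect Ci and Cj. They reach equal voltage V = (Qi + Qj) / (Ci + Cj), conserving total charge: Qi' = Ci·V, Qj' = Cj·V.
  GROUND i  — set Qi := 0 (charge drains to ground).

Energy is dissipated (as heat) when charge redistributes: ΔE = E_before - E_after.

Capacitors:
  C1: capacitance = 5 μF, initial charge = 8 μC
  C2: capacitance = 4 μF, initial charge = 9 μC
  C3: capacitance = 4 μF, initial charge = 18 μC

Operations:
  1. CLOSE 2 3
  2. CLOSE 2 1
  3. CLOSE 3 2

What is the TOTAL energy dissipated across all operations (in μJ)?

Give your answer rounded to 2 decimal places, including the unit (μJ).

Answer: 9.54 μJ

Derivation:
Initial: C1(5μF, Q=8μC, V=1.60V), C2(4μF, Q=9μC, V=2.25V), C3(4μF, Q=18μC, V=4.50V)
Op 1: CLOSE 2-3: Q_total=27.00, C_total=8.00, V=3.38; Q2=13.50, Q3=13.50; dissipated=5.062
Op 2: CLOSE 2-1: Q_total=21.50, C_total=9.00, V=2.39; Q2=9.56, Q1=11.94; dissipated=3.501
Op 3: CLOSE 3-2: Q_total=23.06, C_total=8.00, V=2.88; Q3=11.53, Q2=11.53; dissipated=0.972
Total dissipated: 9.536 μJ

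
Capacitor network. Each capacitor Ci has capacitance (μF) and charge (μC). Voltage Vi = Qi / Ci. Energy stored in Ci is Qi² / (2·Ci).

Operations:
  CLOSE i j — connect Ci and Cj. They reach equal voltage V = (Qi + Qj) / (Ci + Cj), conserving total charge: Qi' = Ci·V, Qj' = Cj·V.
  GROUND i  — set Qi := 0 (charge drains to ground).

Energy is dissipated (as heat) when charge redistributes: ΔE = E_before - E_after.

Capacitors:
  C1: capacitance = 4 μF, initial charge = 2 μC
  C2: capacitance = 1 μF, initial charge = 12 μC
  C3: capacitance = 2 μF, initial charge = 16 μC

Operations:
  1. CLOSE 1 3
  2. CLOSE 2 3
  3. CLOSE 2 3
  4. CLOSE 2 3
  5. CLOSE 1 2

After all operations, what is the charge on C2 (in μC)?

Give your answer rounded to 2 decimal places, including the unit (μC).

Answer: 3.60 μC

Derivation:
Initial: C1(4μF, Q=2μC, V=0.50V), C2(1μF, Q=12μC, V=12.00V), C3(2μF, Q=16μC, V=8.00V)
Op 1: CLOSE 1-3: Q_total=18.00, C_total=6.00, V=3.00; Q1=12.00, Q3=6.00; dissipated=37.500
Op 2: CLOSE 2-3: Q_total=18.00, C_total=3.00, V=6.00; Q2=6.00, Q3=12.00; dissipated=27.000
Op 3: CLOSE 2-3: Q_total=18.00, C_total=3.00, V=6.00; Q2=6.00, Q3=12.00; dissipated=0.000
Op 4: CLOSE 2-3: Q_total=18.00, C_total=3.00, V=6.00; Q2=6.00, Q3=12.00; dissipated=0.000
Op 5: CLOSE 1-2: Q_total=18.00, C_total=5.00, V=3.60; Q1=14.40, Q2=3.60; dissipated=3.600
Final charges: Q1=14.40, Q2=3.60, Q3=12.00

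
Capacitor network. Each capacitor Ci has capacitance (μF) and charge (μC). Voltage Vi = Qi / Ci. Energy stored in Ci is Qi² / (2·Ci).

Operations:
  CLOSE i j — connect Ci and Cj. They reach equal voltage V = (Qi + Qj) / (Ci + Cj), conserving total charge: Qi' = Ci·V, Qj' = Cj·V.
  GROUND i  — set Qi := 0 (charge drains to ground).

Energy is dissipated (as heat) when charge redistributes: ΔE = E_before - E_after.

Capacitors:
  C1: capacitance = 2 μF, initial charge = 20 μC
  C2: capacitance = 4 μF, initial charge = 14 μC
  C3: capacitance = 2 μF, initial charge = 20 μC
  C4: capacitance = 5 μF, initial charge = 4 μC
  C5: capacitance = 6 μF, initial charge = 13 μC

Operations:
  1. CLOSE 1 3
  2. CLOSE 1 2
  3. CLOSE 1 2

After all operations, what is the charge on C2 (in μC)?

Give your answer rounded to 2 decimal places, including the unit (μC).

Initial: C1(2μF, Q=20μC, V=10.00V), C2(4μF, Q=14μC, V=3.50V), C3(2μF, Q=20μC, V=10.00V), C4(5μF, Q=4μC, V=0.80V), C5(6μF, Q=13μC, V=2.17V)
Op 1: CLOSE 1-3: Q_total=40.00, C_total=4.00, V=10.00; Q1=20.00, Q3=20.00; dissipated=0.000
Op 2: CLOSE 1-2: Q_total=34.00, C_total=6.00, V=5.67; Q1=11.33, Q2=22.67; dissipated=28.167
Op 3: CLOSE 1-2: Q_total=34.00, C_total=6.00, V=5.67; Q1=11.33, Q2=22.67; dissipated=0.000
Final charges: Q1=11.33, Q2=22.67, Q3=20.00, Q4=4.00, Q5=13.00

Answer: 22.67 μC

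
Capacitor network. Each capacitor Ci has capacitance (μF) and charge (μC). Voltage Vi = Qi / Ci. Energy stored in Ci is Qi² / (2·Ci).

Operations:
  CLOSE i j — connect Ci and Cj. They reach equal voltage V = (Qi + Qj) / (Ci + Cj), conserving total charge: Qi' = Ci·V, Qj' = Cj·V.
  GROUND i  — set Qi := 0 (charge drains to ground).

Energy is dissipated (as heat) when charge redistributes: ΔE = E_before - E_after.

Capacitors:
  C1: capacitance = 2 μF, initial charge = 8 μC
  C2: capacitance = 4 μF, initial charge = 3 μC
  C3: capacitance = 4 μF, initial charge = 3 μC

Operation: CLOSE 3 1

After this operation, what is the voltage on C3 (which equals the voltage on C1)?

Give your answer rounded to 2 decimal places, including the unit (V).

Answer: 1.83 V

Derivation:
Initial: C1(2μF, Q=8μC, V=4.00V), C2(4μF, Q=3μC, V=0.75V), C3(4μF, Q=3μC, V=0.75V)
Op 1: CLOSE 3-1: Q_total=11.00, C_total=6.00, V=1.83; Q3=7.33, Q1=3.67; dissipated=7.042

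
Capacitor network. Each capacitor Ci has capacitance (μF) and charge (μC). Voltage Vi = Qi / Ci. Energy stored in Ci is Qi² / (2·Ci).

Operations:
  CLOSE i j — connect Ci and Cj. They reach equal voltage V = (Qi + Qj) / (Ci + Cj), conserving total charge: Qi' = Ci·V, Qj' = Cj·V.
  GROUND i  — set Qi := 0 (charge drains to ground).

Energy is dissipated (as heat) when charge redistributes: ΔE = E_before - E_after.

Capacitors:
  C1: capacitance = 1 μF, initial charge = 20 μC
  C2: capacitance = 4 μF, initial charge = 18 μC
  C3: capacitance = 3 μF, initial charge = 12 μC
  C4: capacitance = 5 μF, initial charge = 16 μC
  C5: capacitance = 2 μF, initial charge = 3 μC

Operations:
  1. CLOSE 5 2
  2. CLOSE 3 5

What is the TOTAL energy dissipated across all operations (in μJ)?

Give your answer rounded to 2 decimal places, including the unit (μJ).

Initial: C1(1μF, Q=20μC, V=20.00V), C2(4μF, Q=18μC, V=4.50V), C3(3μF, Q=12μC, V=4.00V), C4(5μF, Q=16μC, V=3.20V), C5(2μF, Q=3μC, V=1.50V)
Op 1: CLOSE 5-2: Q_total=21.00, C_total=6.00, V=3.50; Q5=7.00, Q2=14.00; dissipated=6.000
Op 2: CLOSE 3-5: Q_total=19.00, C_total=5.00, V=3.80; Q3=11.40, Q5=7.60; dissipated=0.150
Total dissipated: 6.150 μJ

Answer: 6.15 μJ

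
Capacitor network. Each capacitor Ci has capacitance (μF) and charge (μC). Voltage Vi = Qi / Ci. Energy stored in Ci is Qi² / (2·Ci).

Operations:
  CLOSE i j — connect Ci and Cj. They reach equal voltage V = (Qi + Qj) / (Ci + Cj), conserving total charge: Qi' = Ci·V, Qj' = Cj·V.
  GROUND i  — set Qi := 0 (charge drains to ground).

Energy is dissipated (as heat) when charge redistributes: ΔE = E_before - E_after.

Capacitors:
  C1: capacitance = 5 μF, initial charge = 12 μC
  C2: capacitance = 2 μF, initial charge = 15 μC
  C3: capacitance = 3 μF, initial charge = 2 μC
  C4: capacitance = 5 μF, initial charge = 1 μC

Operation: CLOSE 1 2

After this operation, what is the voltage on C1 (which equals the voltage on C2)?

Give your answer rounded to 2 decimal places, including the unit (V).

Answer: 3.86 V

Derivation:
Initial: C1(5μF, Q=12μC, V=2.40V), C2(2μF, Q=15μC, V=7.50V), C3(3μF, Q=2μC, V=0.67V), C4(5μF, Q=1μC, V=0.20V)
Op 1: CLOSE 1-2: Q_total=27.00, C_total=7.00, V=3.86; Q1=19.29, Q2=7.71; dissipated=18.579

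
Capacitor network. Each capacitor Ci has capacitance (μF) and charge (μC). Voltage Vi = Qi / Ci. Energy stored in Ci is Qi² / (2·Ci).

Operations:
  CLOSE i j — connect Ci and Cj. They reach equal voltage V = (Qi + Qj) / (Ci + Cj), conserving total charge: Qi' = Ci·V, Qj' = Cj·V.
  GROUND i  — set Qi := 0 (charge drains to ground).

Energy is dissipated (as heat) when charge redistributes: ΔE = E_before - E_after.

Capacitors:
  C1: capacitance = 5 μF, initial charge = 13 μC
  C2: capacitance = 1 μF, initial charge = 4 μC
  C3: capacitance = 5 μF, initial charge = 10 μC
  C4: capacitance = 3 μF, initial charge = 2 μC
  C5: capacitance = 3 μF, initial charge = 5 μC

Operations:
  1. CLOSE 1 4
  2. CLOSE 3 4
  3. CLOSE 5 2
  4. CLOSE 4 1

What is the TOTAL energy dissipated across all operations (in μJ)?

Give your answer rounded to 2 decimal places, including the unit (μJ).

Answer: 5.57 μJ

Derivation:
Initial: C1(5μF, Q=13μC, V=2.60V), C2(1μF, Q=4μC, V=4.00V), C3(5μF, Q=10μC, V=2.00V), C4(3μF, Q=2μC, V=0.67V), C5(3μF, Q=5μC, V=1.67V)
Op 1: CLOSE 1-4: Q_total=15.00, C_total=8.00, V=1.88; Q1=9.38, Q4=5.62; dissipated=3.504
Op 2: CLOSE 3-4: Q_total=15.62, C_total=8.00, V=1.95; Q3=9.77, Q4=5.86; dissipated=0.015
Op 3: CLOSE 5-2: Q_total=9.00, C_total=4.00, V=2.25; Q5=6.75, Q2=2.25; dissipated=2.042
Op 4: CLOSE 4-1: Q_total=15.23, C_total=8.00, V=1.90; Q4=5.71, Q1=9.52; dissipated=0.006
Total dissipated: 5.566 μJ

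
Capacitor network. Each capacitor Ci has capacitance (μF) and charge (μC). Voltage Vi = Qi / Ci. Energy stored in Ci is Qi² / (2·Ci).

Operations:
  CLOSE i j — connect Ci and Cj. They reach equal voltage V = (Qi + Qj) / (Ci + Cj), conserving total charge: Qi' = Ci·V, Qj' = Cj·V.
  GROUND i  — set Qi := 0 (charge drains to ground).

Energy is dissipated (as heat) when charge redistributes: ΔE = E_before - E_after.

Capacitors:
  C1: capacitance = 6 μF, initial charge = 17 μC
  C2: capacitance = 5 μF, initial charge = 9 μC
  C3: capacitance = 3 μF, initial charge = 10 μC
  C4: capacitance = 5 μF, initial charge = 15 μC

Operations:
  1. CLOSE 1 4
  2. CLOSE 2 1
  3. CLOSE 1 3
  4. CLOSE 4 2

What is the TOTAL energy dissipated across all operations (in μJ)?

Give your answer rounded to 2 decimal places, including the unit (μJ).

Initial: C1(6μF, Q=17μC, V=2.83V), C2(5μF, Q=9μC, V=1.80V), C3(3μF, Q=10μC, V=3.33V), C4(5μF, Q=15μC, V=3.00V)
Op 1: CLOSE 1-4: Q_total=32.00, C_total=11.00, V=2.91; Q1=17.45, Q4=14.55; dissipated=0.038
Op 2: CLOSE 2-1: Q_total=26.45, C_total=11.00, V=2.40; Q2=12.02, Q1=14.43; dissipated=1.677
Op 3: CLOSE 1-3: Q_total=24.43, C_total=9.00, V=2.71; Q1=16.29, Q3=8.14; dissipated=0.862
Op 4: CLOSE 4-2: Q_total=26.57, C_total=10.00, V=2.66; Q4=13.29, Q2=13.29; dissipated=0.318
Total dissipated: 2.895 μJ

Answer: 2.89 μJ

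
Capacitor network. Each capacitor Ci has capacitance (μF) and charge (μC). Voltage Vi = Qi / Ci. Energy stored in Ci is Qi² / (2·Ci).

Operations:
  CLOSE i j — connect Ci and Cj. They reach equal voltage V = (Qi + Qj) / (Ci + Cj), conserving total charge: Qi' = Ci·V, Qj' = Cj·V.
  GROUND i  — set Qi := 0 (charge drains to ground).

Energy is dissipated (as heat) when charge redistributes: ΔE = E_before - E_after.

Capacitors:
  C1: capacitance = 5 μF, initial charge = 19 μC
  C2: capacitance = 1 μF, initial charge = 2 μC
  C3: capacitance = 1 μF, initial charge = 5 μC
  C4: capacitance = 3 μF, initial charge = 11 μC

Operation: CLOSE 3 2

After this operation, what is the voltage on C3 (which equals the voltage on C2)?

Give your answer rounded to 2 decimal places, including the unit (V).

Initial: C1(5μF, Q=19μC, V=3.80V), C2(1μF, Q=2μC, V=2.00V), C3(1μF, Q=5μC, V=5.00V), C4(3μF, Q=11μC, V=3.67V)
Op 1: CLOSE 3-2: Q_total=7.00, C_total=2.00, V=3.50; Q3=3.50, Q2=3.50; dissipated=2.250

Answer: 3.50 V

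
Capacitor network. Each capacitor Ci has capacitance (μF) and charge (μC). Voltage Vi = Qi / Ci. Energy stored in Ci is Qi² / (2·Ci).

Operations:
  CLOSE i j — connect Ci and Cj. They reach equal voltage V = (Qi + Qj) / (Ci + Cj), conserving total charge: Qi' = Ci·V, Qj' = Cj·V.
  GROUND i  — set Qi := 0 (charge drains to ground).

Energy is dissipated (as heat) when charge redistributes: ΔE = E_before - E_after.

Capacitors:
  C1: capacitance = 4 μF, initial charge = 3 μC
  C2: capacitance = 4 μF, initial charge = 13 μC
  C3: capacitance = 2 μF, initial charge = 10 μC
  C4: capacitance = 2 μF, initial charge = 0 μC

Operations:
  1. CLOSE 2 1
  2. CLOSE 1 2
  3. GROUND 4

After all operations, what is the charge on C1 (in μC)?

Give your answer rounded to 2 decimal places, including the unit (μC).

Initial: C1(4μF, Q=3μC, V=0.75V), C2(4μF, Q=13μC, V=3.25V), C3(2μF, Q=10μC, V=5.00V), C4(2μF, Q=0μC, V=0.00V)
Op 1: CLOSE 2-1: Q_total=16.00, C_total=8.00, V=2.00; Q2=8.00, Q1=8.00; dissipated=6.250
Op 2: CLOSE 1-2: Q_total=16.00, C_total=8.00, V=2.00; Q1=8.00, Q2=8.00; dissipated=0.000
Op 3: GROUND 4: Q4=0; energy lost=0.000
Final charges: Q1=8.00, Q2=8.00, Q3=10.00, Q4=0.00

Answer: 8.00 μC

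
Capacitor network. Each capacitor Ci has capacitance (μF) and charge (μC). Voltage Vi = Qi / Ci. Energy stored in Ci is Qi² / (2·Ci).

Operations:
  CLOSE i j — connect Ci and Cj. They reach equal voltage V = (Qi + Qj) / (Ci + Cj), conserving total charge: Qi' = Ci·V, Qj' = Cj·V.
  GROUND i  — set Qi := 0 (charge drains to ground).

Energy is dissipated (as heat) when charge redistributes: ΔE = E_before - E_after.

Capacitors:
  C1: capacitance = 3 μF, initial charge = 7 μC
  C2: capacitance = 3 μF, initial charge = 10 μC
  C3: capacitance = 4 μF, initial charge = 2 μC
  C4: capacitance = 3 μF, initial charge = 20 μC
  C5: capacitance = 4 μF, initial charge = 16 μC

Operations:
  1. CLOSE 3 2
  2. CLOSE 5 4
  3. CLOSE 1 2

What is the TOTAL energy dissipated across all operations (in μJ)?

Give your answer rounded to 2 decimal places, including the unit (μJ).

Initial: C1(3μF, Q=7μC, V=2.33V), C2(3μF, Q=10μC, V=3.33V), C3(4μF, Q=2μC, V=0.50V), C4(3μF, Q=20μC, V=6.67V), C5(4μF, Q=16μC, V=4.00V)
Op 1: CLOSE 3-2: Q_total=12.00, C_total=7.00, V=1.71; Q3=6.86, Q2=5.14; dissipated=6.881
Op 2: CLOSE 5-4: Q_total=36.00, C_total=7.00, V=5.14; Q5=20.57, Q4=15.43; dissipated=6.095
Op 3: CLOSE 1-2: Q_total=12.14, C_total=6.00, V=2.02; Q1=6.07, Q2=6.07; dissipated=0.287
Total dissipated: 13.264 μJ

Answer: 13.26 μJ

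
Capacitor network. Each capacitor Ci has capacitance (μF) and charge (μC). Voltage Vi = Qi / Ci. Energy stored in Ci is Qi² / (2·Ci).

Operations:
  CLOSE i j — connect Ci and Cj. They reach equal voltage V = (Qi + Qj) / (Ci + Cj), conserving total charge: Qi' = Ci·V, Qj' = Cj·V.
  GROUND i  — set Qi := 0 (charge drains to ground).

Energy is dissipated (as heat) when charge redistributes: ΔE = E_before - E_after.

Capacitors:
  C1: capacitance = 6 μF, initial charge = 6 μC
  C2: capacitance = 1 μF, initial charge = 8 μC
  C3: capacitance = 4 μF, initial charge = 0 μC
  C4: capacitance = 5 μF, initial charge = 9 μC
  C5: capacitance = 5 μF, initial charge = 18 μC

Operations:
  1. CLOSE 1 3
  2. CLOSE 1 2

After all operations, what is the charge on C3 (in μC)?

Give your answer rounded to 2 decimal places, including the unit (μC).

Answer: 2.40 μC

Derivation:
Initial: C1(6μF, Q=6μC, V=1.00V), C2(1μF, Q=8μC, V=8.00V), C3(4μF, Q=0μC, V=0.00V), C4(5μF, Q=9μC, V=1.80V), C5(5μF, Q=18μC, V=3.60V)
Op 1: CLOSE 1-3: Q_total=6.00, C_total=10.00, V=0.60; Q1=3.60, Q3=2.40; dissipated=1.200
Op 2: CLOSE 1-2: Q_total=11.60, C_total=7.00, V=1.66; Q1=9.94, Q2=1.66; dissipated=23.469
Final charges: Q1=9.94, Q2=1.66, Q3=2.40, Q4=9.00, Q5=18.00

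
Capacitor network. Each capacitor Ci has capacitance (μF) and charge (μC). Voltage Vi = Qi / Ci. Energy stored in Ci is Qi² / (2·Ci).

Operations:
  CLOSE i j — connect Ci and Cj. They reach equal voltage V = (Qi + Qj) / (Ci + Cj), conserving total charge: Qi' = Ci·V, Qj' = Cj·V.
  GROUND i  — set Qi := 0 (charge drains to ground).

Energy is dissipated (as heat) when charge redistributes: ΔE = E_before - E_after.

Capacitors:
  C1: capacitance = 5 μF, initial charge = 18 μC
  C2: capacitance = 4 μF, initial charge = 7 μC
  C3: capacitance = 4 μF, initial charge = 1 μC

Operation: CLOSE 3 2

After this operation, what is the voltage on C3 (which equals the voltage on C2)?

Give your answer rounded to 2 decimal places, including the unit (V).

Answer: 1.00 V

Derivation:
Initial: C1(5μF, Q=18μC, V=3.60V), C2(4μF, Q=7μC, V=1.75V), C3(4μF, Q=1μC, V=0.25V)
Op 1: CLOSE 3-2: Q_total=8.00, C_total=8.00, V=1.00; Q3=4.00, Q2=4.00; dissipated=2.250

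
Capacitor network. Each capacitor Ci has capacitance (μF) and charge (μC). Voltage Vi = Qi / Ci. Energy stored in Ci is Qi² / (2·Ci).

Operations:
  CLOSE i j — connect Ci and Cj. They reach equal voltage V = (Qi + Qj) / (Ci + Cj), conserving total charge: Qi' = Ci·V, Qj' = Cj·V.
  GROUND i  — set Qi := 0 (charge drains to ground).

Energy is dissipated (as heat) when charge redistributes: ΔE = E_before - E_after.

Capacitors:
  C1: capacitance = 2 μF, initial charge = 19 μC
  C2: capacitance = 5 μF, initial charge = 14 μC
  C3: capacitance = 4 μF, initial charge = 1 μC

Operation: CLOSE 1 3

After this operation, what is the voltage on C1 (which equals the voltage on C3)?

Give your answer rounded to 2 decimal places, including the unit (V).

Initial: C1(2μF, Q=19μC, V=9.50V), C2(5μF, Q=14μC, V=2.80V), C3(4μF, Q=1μC, V=0.25V)
Op 1: CLOSE 1-3: Q_total=20.00, C_total=6.00, V=3.33; Q1=6.67, Q3=13.33; dissipated=57.042

Answer: 3.33 V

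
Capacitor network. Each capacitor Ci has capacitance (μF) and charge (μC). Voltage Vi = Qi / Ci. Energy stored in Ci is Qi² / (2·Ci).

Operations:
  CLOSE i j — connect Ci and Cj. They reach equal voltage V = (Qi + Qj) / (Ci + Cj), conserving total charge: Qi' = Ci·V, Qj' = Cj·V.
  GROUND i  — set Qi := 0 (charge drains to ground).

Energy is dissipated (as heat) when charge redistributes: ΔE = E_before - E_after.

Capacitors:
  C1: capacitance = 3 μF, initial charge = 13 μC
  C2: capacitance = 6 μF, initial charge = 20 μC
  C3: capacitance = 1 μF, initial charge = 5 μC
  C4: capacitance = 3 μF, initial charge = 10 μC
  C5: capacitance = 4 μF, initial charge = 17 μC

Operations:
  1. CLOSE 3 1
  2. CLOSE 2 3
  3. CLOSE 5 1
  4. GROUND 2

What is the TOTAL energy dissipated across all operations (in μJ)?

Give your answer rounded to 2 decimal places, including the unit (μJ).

Initial: C1(3μF, Q=13μC, V=4.33V), C2(6μF, Q=20μC, V=3.33V), C3(1μF, Q=5μC, V=5.00V), C4(3μF, Q=10μC, V=3.33V), C5(4μF, Q=17μC, V=4.25V)
Op 1: CLOSE 3-1: Q_total=18.00, C_total=4.00, V=4.50; Q3=4.50, Q1=13.50; dissipated=0.167
Op 2: CLOSE 2-3: Q_total=24.50, C_total=7.00, V=3.50; Q2=21.00, Q3=3.50; dissipated=0.583
Op 3: CLOSE 5-1: Q_total=30.50, C_total=7.00, V=4.36; Q5=17.43, Q1=13.07; dissipated=0.054
Op 4: GROUND 2: Q2=0; energy lost=36.750
Total dissipated: 37.554 μJ

Answer: 37.55 μJ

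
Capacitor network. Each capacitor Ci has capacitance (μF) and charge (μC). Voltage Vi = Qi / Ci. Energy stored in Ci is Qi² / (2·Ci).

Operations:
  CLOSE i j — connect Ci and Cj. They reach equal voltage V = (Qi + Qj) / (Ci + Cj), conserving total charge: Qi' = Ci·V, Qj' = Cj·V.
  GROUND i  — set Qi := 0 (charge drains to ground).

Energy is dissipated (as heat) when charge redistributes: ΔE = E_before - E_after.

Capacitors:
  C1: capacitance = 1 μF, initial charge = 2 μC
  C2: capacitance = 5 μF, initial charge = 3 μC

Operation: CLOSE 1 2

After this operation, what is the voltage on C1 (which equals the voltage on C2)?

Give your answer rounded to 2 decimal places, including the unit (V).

Answer: 0.83 V

Derivation:
Initial: C1(1μF, Q=2μC, V=2.00V), C2(5μF, Q=3μC, V=0.60V)
Op 1: CLOSE 1-2: Q_total=5.00, C_total=6.00, V=0.83; Q1=0.83, Q2=4.17; dissipated=0.817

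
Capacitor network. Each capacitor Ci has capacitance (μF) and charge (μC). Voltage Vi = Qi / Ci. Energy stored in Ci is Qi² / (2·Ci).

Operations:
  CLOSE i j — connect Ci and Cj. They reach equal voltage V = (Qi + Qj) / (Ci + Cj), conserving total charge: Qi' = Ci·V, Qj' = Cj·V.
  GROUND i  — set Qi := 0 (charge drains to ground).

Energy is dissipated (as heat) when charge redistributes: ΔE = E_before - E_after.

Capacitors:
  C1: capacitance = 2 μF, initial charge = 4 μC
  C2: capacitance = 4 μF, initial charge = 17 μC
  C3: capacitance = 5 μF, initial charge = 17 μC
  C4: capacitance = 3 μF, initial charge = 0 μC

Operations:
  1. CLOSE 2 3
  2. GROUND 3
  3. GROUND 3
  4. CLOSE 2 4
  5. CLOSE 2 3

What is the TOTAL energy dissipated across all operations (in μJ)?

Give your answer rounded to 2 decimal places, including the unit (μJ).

Initial: C1(2μF, Q=4μC, V=2.00V), C2(4μF, Q=17μC, V=4.25V), C3(5μF, Q=17μC, V=3.40V), C4(3μF, Q=0μC, V=0.00V)
Op 1: CLOSE 2-3: Q_total=34.00, C_total=9.00, V=3.78; Q2=15.11, Q3=18.89; dissipated=0.803
Op 2: GROUND 3: Q3=0; energy lost=35.679
Op 3: GROUND 3: Q3=0; energy lost=0.000
Op 4: CLOSE 2-4: Q_total=15.11, C_total=7.00, V=2.16; Q2=8.63, Q4=6.48; dissipated=12.233
Op 5: CLOSE 2-3: Q_total=8.63, C_total=9.00, V=0.96; Q2=3.84, Q3=4.80; dissipated=5.178
Total dissipated: 53.893 μJ

Answer: 53.89 μJ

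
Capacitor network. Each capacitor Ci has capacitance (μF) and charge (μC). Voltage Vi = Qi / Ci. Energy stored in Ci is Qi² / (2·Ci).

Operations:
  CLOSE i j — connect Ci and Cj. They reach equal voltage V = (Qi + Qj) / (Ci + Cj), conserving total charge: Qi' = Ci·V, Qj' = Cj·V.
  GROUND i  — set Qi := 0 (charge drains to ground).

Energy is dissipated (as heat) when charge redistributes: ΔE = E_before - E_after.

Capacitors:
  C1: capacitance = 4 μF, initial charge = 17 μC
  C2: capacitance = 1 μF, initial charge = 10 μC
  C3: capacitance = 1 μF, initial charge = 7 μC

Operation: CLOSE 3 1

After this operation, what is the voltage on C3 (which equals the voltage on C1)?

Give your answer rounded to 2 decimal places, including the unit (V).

Initial: C1(4μF, Q=17μC, V=4.25V), C2(1μF, Q=10μC, V=10.00V), C3(1μF, Q=7μC, V=7.00V)
Op 1: CLOSE 3-1: Q_total=24.00, C_total=5.00, V=4.80; Q3=4.80, Q1=19.20; dissipated=3.025

Answer: 4.80 V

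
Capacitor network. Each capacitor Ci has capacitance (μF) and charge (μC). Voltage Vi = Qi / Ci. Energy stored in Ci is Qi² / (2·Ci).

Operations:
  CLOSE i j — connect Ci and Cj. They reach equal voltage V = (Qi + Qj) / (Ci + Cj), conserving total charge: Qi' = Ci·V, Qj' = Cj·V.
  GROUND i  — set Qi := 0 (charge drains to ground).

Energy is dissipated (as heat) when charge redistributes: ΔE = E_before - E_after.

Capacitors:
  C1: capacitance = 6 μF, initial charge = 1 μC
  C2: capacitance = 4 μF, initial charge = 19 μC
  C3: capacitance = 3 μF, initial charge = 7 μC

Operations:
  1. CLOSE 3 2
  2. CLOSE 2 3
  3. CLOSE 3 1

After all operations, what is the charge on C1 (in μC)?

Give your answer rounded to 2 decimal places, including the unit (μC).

Initial: C1(6μF, Q=1μC, V=0.17V), C2(4μF, Q=19μC, V=4.75V), C3(3μF, Q=7μC, V=2.33V)
Op 1: CLOSE 3-2: Q_total=26.00, C_total=7.00, V=3.71; Q3=11.14, Q2=14.86; dissipated=5.006
Op 2: CLOSE 2-3: Q_total=26.00, C_total=7.00, V=3.71; Q2=14.86, Q3=11.14; dissipated=0.000
Op 3: CLOSE 3-1: Q_total=12.14, C_total=9.00, V=1.35; Q3=4.05, Q1=8.10; dissipated=12.586
Final charges: Q1=8.10, Q2=14.86, Q3=4.05

Answer: 8.10 μC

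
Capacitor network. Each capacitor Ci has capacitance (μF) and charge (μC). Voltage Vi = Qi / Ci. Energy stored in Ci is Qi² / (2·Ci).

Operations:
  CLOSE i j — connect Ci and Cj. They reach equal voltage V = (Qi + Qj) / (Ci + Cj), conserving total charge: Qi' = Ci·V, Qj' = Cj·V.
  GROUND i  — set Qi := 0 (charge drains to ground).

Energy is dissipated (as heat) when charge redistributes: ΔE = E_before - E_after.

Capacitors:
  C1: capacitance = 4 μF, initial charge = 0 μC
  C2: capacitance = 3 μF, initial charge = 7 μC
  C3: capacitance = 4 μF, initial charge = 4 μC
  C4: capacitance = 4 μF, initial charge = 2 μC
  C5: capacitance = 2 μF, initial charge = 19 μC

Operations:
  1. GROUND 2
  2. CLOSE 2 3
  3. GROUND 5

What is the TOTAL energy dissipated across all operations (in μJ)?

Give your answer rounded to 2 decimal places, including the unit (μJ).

Answer: 99.27 μJ

Derivation:
Initial: C1(4μF, Q=0μC, V=0.00V), C2(3μF, Q=7μC, V=2.33V), C3(4μF, Q=4μC, V=1.00V), C4(4μF, Q=2μC, V=0.50V), C5(2μF, Q=19μC, V=9.50V)
Op 1: GROUND 2: Q2=0; energy lost=8.167
Op 2: CLOSE 2-3: Q_total=4.00, C_total=7.00, V=0.57; Q2=1.71, Q3=2.29; dissipated=0.857
Op 3: GROUND 5: Q5=0; energy lost=90.250
Total dissipated: 99.274 μJ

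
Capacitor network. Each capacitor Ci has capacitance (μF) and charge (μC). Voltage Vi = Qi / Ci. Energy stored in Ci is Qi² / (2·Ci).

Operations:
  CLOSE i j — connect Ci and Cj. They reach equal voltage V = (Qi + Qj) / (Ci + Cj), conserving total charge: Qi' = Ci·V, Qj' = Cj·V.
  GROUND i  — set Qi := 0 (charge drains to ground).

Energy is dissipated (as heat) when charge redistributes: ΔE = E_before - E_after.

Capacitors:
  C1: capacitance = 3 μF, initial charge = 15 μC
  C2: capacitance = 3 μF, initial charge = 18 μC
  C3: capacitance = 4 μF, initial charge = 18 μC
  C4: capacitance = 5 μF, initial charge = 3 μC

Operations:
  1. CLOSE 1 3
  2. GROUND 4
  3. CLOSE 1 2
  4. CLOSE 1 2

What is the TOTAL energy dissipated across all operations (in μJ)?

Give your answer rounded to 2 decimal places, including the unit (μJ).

Initial: C1(3μF, Q=15μC, V=5.00V), C2(3μF, Q=18μC, V=6.00V), C3(4μF, Q=18μC, V=4.50V), C4(5μF, Q=3μC, V=0.60V)
Op 1: CLOSE 1-3: Q_total=33.00, C_total=7.00, V=4.71; Q1=14.14, Q3=18.86; dissipated=0.214
Op 2: GROUND 4: Q4=0; energy lost=0.900
Op 3: CLOSE 1-2: Q_total=32.14, C_total=6.00, V=5.36; Q1=16.07, Q2=16.07; dissipated=1.240
Op 4: CLOSE 1-2: Q_total=32.14, C_total=6.00, V=5.36; Q1=16.07, Q2=16.07; dissipated=0.000
Total dissipated: 2.354 μJ

Answer: 2.35 μJ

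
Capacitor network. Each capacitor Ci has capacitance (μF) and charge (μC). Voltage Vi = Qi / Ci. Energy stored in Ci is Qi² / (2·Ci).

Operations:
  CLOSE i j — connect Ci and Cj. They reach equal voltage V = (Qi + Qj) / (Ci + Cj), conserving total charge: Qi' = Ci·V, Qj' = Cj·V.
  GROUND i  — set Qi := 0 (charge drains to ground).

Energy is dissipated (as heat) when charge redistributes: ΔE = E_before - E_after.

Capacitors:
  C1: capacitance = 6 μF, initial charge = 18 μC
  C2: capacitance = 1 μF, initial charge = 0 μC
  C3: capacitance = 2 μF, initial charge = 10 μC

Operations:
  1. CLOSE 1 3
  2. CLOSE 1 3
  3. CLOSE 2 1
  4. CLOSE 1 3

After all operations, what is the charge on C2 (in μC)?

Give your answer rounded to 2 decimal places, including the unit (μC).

Answer: 3.00 μC

Derivation:
Initial: C1(6μF, Q=18μC, V=3.00V), C2(1μF, Q=0μC, V=0.00V), C3(2μF, Q=10μC, V=5.00V)
Op 1: CLOSE 1-3: Q_total=28.00, C_total=8.00, V=3.50; Q1=21.00, Q3=7.00; dissipated=3.000
Op 2: CLOSE 1-3: Q_total=28.00, C_total=8.00, V=3.50; Q1=21.00, Q3=7.00; dissipated=0.000
Op 3: CLOSE 2-1: Q_total=21.00, C_total=7.00, V=3.00; Q2=3.00, Q1=18.00; dissipated=5.250
Op 4: CLOSE 1-3: Q_total=25.00, C_total=8.00, V=3.12; Q1=18.75, Q3=6.25; dissipated=0.188
Final charges: Q1=18.75, Q2=3.00, Q3=6.25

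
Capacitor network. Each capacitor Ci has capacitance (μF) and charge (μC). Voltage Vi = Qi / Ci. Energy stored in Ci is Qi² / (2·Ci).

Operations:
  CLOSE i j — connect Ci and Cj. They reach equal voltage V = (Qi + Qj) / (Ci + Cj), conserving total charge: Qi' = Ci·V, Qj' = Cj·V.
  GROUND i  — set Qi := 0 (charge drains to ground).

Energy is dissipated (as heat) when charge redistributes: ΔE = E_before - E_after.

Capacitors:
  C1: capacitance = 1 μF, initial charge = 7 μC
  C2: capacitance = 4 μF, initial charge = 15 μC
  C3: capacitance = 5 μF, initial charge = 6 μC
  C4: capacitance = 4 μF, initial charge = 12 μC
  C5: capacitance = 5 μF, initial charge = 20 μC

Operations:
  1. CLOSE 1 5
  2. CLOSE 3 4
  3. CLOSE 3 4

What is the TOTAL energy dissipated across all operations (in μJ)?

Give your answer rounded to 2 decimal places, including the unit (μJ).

Initial: C1(1μF, Q=7μC, V=7.00V), C2(4μF, Q=15μC, V=3.75V), C3(5μF, Q=6μC, V=1.20V), C4(4μF, Q=12μC, V=3.00V), C5(5μF, Q=20μC, V=4.00V)
Op 1: CLOSE 1-5: Q_total=27.00, C_total=6.00, V=4.50; Q1=4.50, Q5=22.50; dissipated=3.750
Op 2: CLOSE 3-4: Q_total=18.00, C_total=9.00, V=2.00; Q3=10.00, Q4=8.00; dissipated=3.600
Op 3: CLOSE 3-4: Q_total=18.00, C_total=9.00, V=2.00; Q3=10.00, Q4=8.00; dissipated=0.000
Total dissipated: 7.350 μJ

Answer: 7.35 μJ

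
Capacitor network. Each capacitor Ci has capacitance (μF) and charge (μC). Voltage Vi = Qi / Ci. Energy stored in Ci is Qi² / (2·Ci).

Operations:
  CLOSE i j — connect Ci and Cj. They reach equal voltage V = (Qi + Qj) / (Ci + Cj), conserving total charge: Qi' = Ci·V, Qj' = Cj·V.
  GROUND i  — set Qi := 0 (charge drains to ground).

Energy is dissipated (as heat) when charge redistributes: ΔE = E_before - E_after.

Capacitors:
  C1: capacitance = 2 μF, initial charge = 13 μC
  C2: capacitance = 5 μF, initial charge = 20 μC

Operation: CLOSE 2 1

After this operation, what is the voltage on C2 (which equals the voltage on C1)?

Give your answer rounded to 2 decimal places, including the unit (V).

Initial: C1(2μF, Q=13μC, V=6.50V), C2(5μF, Q=20μC, V=4.00V)
Op 1: CLOSE 2-1: Q_total=33.00, C_total=7.00, V=4.71; Q2=23.57, Q1=9.43; dissipated=4.464

Answer: 4.71 V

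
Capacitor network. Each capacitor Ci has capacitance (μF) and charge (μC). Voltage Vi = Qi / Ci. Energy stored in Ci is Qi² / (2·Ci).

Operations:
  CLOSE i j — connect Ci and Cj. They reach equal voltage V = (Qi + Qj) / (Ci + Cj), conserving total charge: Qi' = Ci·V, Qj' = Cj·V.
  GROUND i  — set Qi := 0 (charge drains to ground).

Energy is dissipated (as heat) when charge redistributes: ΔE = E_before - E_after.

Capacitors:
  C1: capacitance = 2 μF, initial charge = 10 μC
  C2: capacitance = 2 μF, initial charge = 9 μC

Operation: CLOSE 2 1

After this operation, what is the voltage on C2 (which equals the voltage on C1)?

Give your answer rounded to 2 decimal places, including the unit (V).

Answer: 4.75 V

Derivation:
Initial: C1(2μF, Q=10μC, V=5.00V), C2(2μF, Q=9μC, V=4.50V)
Op 1: CLOSE 2-1: Q_total=19.00, C_total=4.00, V=4.75; Q2=9.50, Q1=9.50; dissipated=0.125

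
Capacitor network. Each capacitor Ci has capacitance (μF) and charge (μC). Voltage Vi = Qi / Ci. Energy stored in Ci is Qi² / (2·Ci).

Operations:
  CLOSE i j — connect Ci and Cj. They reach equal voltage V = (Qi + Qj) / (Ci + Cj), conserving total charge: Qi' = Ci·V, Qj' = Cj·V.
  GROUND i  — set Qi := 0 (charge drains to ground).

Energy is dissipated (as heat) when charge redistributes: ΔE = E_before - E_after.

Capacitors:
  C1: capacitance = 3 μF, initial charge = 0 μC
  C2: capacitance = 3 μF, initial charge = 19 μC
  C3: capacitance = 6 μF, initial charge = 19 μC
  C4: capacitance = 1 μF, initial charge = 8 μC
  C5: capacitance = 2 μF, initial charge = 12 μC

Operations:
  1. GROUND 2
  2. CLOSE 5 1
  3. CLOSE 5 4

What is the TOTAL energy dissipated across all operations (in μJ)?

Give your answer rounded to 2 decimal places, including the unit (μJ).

Answer: 92.22 μJ

Derivation:
Initial: C1(3μF, Q=0μC, V=0.00V), C2(3μF, Q=19μC, V=6.33V), C3(6μF, Q=19μC, V=3.17V), C4(1μF, Q=8μC, V=8.00V), C5(2μF, Q=12μC, V=6.00V)
Op 1: GROUND 2: Q2=0; energy lost=60.167
Op 2: CLOSE 5-1: Q_total=12.00, C_total=5.00, V=2.40; Q5=4.80, Q1=7.20; dissipated=21.600
Op 3: CLOSE 5-4: Q_total=12.80, C_total=3.00, V=4.27; Q5=8.53, Q4=4.27; dissipated=10.453
Total dissipated: 92.220 μJ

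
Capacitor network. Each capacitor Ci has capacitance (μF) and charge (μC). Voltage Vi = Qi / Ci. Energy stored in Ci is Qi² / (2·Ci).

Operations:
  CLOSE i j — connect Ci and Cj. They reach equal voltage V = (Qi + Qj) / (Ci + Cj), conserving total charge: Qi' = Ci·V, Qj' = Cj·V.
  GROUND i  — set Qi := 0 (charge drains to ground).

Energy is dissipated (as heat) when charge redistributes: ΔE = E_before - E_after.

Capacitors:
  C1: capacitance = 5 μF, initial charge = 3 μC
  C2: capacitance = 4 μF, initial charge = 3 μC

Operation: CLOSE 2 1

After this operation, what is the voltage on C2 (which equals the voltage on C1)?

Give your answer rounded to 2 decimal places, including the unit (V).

Initial: C1(5μF, Q=3μC, V=0.60V), C2(4μF, Q=3μC, V=0.75V)
Op 1: CLOSE 2-1: Q_total=6.00, C_total=9.00, V=0.67; Q2=2.67, Q1=3.33; dissipated=0.025

Answer: 0.67 V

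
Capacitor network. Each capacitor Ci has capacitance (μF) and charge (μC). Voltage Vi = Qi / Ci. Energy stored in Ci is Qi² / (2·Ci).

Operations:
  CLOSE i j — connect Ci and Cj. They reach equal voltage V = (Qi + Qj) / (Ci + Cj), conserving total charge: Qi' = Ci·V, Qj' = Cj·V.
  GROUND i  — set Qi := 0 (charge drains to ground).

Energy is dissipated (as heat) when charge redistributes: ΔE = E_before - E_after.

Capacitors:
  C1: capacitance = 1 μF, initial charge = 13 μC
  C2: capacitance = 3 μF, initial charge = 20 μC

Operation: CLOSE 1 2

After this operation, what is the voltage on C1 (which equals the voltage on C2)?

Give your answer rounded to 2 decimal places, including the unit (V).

Initial: C1(1μF, Q=13μC, V=13.00V), C2(3μF, Q=20μC, V=6.67V)
Op 1: CLOSE 1-2: Q_total=33.00, C_total=4.00, V=8.25; Q1=8.25, Q2=24.75; dissipated=15.042

Answer: 8.25 V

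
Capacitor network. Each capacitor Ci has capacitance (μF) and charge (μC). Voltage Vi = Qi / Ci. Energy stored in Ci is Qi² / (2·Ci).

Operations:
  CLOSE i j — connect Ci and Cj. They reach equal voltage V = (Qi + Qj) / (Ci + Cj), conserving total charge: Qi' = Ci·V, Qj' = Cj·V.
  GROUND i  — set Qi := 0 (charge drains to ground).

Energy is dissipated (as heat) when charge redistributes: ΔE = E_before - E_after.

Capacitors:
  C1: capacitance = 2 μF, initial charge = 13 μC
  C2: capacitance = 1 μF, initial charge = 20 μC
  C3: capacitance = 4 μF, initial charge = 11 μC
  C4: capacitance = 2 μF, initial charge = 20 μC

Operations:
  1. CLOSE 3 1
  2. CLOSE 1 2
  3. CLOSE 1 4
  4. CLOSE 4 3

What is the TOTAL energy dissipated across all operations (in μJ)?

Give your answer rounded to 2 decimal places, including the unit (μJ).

Initial: C1(2μF, Q=13μC, V=6.50V), C2(1μF, Q=20μC, V=20.00V), C3(4μF, Q=11μC, V=2.75V), C4(2μF, Q=20μC, V=10.00V)
Op 1: CLOSE 3-1: Q_total=24.00, C_total=6.00, V=4.00; Q3=16.00, Q1=8.00; dissipated=9.375
Op 2: CLOSE 1-2: Q_total=28.00, C_total=3.00, V=9.33; Q1=18.67, Q2=9.33; dissipated=85.333
Op 3: CLOSE 1-4: Q_total=38.67, C_total=4.00, V=9.67; Q1=19.33, Q4=19.33; dissipated=0.222
Op 4: CLOSE 4-3: Q_total=35.33, C_total=6.00, V=5.89; Q4=11.78, Q3=23.56; dissipated=21.407
Total dissipated: 116.338 μJ

Answer: 116.34 μJ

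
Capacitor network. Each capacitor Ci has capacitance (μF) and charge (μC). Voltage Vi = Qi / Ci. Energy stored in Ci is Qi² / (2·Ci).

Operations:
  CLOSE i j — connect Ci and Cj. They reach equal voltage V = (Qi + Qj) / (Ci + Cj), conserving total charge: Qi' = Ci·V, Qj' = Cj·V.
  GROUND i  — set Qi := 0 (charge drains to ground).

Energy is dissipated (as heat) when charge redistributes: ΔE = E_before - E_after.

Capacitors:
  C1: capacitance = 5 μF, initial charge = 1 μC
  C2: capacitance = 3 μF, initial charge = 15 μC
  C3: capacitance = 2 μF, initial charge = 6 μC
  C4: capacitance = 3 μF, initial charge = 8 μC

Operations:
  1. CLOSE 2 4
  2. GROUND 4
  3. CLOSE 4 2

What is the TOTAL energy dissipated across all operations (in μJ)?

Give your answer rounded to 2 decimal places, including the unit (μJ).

Answer: 37.15 μJ

Derivation:
Initial: C1(5μF, Q=1μC, V=0.20V), C2(3μF, Q=15μC, V=5.00V), C3(2μF, Q=6μC, V=3.00V), C4(3μF, Q=8μC, V=2.67V)
Op 1: CLOSE 2-4: Q_total=23.00, C_total=6.00, V=3.83; Q2=11.50, Q4=11.50; dissipated=4.083
Op 2: GROUND 4: Q4=0; energy lost=22.042
Op 3: CLOSE 4-2: Q_total=11.50, C_total=6.00, V=1.92; Q4=5.75, Q2=5.75; dissipated=11.021
Total dissipated: 37.146 μJ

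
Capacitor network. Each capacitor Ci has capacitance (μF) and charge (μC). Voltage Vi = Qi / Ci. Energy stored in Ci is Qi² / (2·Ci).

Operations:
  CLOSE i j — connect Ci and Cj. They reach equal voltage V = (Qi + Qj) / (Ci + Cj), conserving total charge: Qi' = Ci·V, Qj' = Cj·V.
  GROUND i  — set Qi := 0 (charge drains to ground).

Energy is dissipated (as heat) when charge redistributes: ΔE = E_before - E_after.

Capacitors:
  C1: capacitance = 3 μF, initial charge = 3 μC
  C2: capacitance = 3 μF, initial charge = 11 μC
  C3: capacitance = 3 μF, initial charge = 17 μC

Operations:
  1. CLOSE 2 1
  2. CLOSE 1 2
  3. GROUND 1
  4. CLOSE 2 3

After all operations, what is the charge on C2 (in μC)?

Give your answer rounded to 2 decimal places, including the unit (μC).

Initial: C1(3μF, Q=3μC, V=1.00V), C2(3μF, Q=11μC, V=3.67V), C3(3μF, Q=17μC, V=5.67V)
Op 1: CLOSE 2-1: Q_total=14.00, C_total=6.00, V=2.33; Q2=7.00, Q1=7.00; dissipated=5.333
Op 2: CLOSE 1-2: Q_total=14.00, C_total=6.00, V=2.33; Q1=7.00, Q2=7.00; dissipated=0.000
Op 3: GROUND 1: Q1=0; energy lost=8.167
Op 4: CLOSE 2-3: Q_total=24.00, C_total=6.00, V=4.00; Q2=12.00, Q3=12.00; dissipated=8.333
Final charges: Q1=0.00, Q2=12.00, Q3=12.00

Answer: 12.00 μC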